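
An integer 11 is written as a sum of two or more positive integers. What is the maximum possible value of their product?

Define g[k] = max over 1≤i<k of i · max(k−i, g[k−i]); the inner max lets the remainder stay uncut if that's better.
Small cases: g[2]=1, g[3]=2, g[4]=4, g[5]=6.
g[6] = max(1·6, 2·4, 3·3, 4·2, 5·1) = 9
g[7] = max(1·9, 2·6, 3·4, 4·3, 5·2, 6·1) = 12
g[8] = max(1·12, 2·9, 3·6, …, 6·2, 7·1) = 18
g[9] = max(1·18, 2·12, 3·9, …, 7·2, 8·1) = 27
g[10] = max(1·27, 2·18, 3·12, …, 8·2, 9·1) = 36
g[11] = max(1·36, 2·27, 3·18, …, 9·2, 10·1) = 54
One optimal split: 3 + 3 + 3 + 2; product 3·3·3·2 = 54.

54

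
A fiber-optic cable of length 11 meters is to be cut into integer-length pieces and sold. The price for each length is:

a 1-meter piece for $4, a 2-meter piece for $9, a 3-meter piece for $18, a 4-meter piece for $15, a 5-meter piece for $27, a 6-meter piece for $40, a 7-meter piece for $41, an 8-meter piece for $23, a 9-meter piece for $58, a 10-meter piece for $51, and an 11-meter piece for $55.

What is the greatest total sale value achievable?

67

Let best[k] be the best obtainable value from length k. For each k, try every first piece i and keep the best of price[i] + best[k−i].
best[1] = 4
best[2] = max(4+4, 9+0) = 9
best[3] = max(4+9, 9+4, 18+0) = 18
best[4] = max(4+18, 9+9, 18+4, 15+0) = 22
best[5] = max(4+22, 9+18, 18+9, 15+4, 27+0) = 27
best[6] = max(4+27, 9+22, 18+18, 15+9, 27+4, 40+0) = 40
best[7] = max(4+40, 9+27, 18+22, …, 40+4, 41+0) = 44
best[8] = max(4+44, 9+40, 18+27, …, 41+4, 23+0) = 49
best[9] = max(4+49, 9+44, 18+40, …, 23+4, 58+0) = 58
best[10] = max(4+58, 9+49, 18+44, …, 58+4, 51+0) = 62
best[11] = max(4+62, 9+58, 18+49, …, 51+4, 55+0) = 67
One optimal cutting: 6 + 3 + 2 → $40 + $18 + $9 = $67.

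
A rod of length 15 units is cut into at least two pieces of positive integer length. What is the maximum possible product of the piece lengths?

Let f[k] be the best product for length k (with at least one cut). For each first piece i, the rest contributes max(k−i, f[k−i]).
f[2] = 1·max(1,0) = 1·1 = 1
f[3] = 1·max(2,1) = 1·2 = 2
f[4] = 2·max(2,1) = 2·2 = 4
f[5] = 2·max(3,2) = 2·3 = 6
f[6] = 3·max(3,2) = 3·3 = 9
f[7] = 2·max(5,6) = 2·6 = 12
f[8] = 2·max(6,9) = 2·9 = 18
f[9] = 3·max(6,9) = 3·9 = 27
f[10] = 2·max(8,18) = 2·18 = 36
f[11] = 2·max(9,27) = 2·27 = 54
f[12] = 3·max(9,27) = 3·27 = 81
f[13] = 2·max(11,54) = 2·54 = 108
f[14] = 2·max(12,81) = 2·81 = 162
f[15] = 3·max(12,81) = 3·81 = 243
One optimal split: 3 + 3 + 3 + 3 + 3; product 3·3·3·3·3 = 243.

243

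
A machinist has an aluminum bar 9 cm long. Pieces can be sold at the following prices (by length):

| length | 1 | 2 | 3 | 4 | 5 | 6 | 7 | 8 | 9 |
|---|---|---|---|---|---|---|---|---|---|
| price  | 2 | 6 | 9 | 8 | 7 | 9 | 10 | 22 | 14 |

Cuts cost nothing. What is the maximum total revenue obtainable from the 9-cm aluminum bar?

Consider every possible first cut. v[k] is the best of p[i]+v[k−i] over all sellable i≤k.
v[1] = 2
v[2] = max(2+2, 6+0) = 6
v[3] = max(2+6, 6+2, 9+0) = 9
v[4] = max(2+9, 6+6, 9+2, 8+0) = 12
v[5] = max(2+12, 6+9, 9+6, 8+2, 7+0) = 15
v[6] = max(2+15, 6+12, 9+9, 8+6, 7+2, 9+0) = 18
v[7] = max(2+18, 6+15, 9+12, …, 9+2, 10+0) = 21
v[8] = max(2+21, 6+18, 9+15, …, 10+2, 22+0) = 24
v[9] = max(2+24, 6+21, 9+18, …, 22+2, 14+0) = 27
One optimal cutting: 3 + 2 + 2 + 2 → $9 + $6 + $6 + $6 = $27.

27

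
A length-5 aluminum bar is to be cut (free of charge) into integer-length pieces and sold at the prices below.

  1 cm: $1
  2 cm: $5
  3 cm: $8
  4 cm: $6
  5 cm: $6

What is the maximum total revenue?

Let best[k] be the best obtainable value from length k. For each k, try every first piece i and keep the best of price[i] + best[k−i].
best[1] = 1
best[2] = 5
best[3] = 8
best[4] = 10  (first piece 2, then best[2]=5)
best[5] = 13  (first piece 2, then best[3]=8)
One optimal cutting: 3 + 2 → $8 + $5 = $13.

13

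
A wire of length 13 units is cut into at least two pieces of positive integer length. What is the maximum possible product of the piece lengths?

Let g[k] be the best product for length k (with at least one cut). For each first piece i, the rest contributes max(k−i, g[k−i]).
Small cases: g[2]=1, g[3]=2, g[4]=4, g[5]=6.
g[6] = 3×max(3,2) = 3×3 = 9
g[7] = 2×max(5,6) = 2×6 = 12
g[8] = 2×max(6,9) = 2×9 = 18
g[9] = 3×max(6,9) = 3×9 = 27
g[10] = 2×max(8,18) = 2×18 = 36
g[11] = 2×max(9,27) = 2×27 = 54
g[12] = 3×max(9,27) = 3×27 = 81
g[13] = 2×max(11,54) = 2×54 = 108
One optimal split: 3 + 3 + 3 + 2 + 2; product 3×3×3×2×2 = 108.

108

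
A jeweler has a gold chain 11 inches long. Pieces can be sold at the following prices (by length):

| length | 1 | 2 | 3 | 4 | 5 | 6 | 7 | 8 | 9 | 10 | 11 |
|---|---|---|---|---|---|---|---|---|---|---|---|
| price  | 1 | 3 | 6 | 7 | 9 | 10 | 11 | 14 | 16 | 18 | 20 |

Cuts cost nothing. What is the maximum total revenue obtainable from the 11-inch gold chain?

Consider every possible first cut. v[k] is the best of p[i]+v[k−i] over all sellable i≤k.
v[1] = 1
v[2] = max(1+1, 3+0) = 3
v[3] = max(1+3, 3+1, 6+0) = 6
v[4] = max(1+6, 3+3, 6+1, 7+0) = 7
v[5] = max(1+7, 3+6, 6+3, 7+1, 9+0) = 9
v[6] = max(1+9, 3+7, 6+6, 7+3, 9+1, 10+0) = 12
v[7] = max(1+12, 3+9, 6+7, …, 10+1, 11+0) = 13
v[8] = max(1+13, 3+12, 6+9, …, 11+1, 14+0) = 15
v[9] = max(1+15, 3+13, 6+12, …, 14+1, 16+0) = 18
v[10] = max(1+18, 3+15, 6+13, …, 16+1, 18+0) = 19
v[11] = max(1+19, 3+18, 6+15, …, 18+1, 20+0) = 21
One optimal cutting: 3 + 3 + 3 + 2 → $6 + $6 + $6 + $3 = $21.

21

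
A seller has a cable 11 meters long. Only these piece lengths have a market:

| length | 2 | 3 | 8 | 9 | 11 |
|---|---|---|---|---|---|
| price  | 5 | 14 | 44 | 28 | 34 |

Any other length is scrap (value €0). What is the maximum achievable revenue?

Let best[k] be the best obtainable value from length k. For each k, try every first piece i and keep the best of price[i] + best[k−i].
best[1] = 0
best[2] = 5
best[3] = 14
best[4] = 14
best[5] = 19  (first piece 2, then best[3]=14)
best[6] = 28  (first piece 3, then best[3]=14)
best[7] = 28
best[8] = 44
best[9] = 44
best[10] = 49  (first piece 2, then best[8]=44)
best[11] = 58  (first piece 3, then best[8]=44)
One optimal cutting: 8 + 3 → €58.

58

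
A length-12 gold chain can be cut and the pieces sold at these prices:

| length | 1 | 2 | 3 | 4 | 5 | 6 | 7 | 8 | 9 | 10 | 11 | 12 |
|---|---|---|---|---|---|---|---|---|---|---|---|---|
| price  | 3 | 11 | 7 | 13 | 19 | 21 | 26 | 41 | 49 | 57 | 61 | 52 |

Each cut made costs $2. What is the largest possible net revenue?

Consider every possible first cut. net[k] is the best of p[i]+net[k−i] over all sellable i≤k, charging 2 whenever i<k.
net[1] = 3
net[2] = max(3+3-2, 11+0) = 11
net[3] = max(3+11-2, 11+3-2, 7+0) = 12
net[4] = max(3+12-2, 11+11-2, 7+3-2, 13+0) = 20
net[5] = max(3+20-2, 11+12-2, 7+11-2, 13+3-2, 19+0) = 21
net[6] = max(3+21-2, 11+20-2, 7+12-2, 13+11-2, 19+3-2, 21+0) = 29
net[7] = max(3+29-2, 11+21-2, 7+20-2, …, 21+3-2, 26+0) = 30
net[8] = max(3+30-2, 11+29-2, 7+21-2, …, 26+3-2, 41+0) = 41
net[9] = max(3+41-2, 11+30-2, 7+29-2, …, 41+3-2, 49+0) = 49
net[10] = max(3+49-2, 11+41-2, 7+30-2, …, 49+3-2, 57+0) = 57
net[11] = max(3+57-2, 11+49-2, 7+41-2, …, 57+3-2, 61+0) = 61
net[12] = max(3+61-2, 11+57-2, 7+49-2, …, 61+3-2, 52+0) = 66
One optimal plan: pieces 10 + 2 (1 cut) → $68 − $2 = $66.

66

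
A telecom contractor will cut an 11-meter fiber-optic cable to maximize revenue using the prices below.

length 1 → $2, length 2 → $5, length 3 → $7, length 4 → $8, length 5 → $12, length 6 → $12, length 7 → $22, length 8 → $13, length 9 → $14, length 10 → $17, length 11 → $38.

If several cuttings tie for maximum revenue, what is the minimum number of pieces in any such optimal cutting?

Consider every possible first cut. r[k] is the best of p[i]+r[k−i] over all sellable i≤k.
r[1] = 2
r[2] = max(2+2, 5+0) = 5
r[3] = max(2+5, 5+2, 7+0) = 7
r[4] = max(2+7, 5+5, 7+2, 8+0) = 10
r[5] = max(2+10, 5+7, 7+5, 8+2, 12+0) = 12
r[6] = max(2+12, 5+10, 7+7, 8+5, 12+2, 12+0) = 15
r[7] = max(2+15, 5+12, 7+10, …, 12+2, 22+0) = 22
r[8] = max(2+22, 5+15, 7+12, …, 22+2, 13+0) = 24
r[9] = max(2+24, 5+22, 7+15, …, 13+2, 14+0) = 27
r[10] = max(2+27, 5+24, 7+22, …, 14+2, 17+0) = 29
r[11] = max(2+29, 5+27, 7+24, …, 17+2, 38+0) = 38
Maximum revenue is $38.
Now minimize piece count subject to staying optimal: for each k, pieces[k] = 1 + min over i with p[i]+r[k−i]=r[k] of pieces[k−i].
pieces[8] = 2
pieces[9] = 2
pieces[10] = 2
pieces[11] = 1

1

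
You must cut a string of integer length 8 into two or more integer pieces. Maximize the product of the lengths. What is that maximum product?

Define prod[k] = max over 1≤i<k of i · max(k−i, prod[k−i]); the inner max lets the remainder stay uncut if that's better.
Small cases: prod[2]=1.
prod[3] = 1·max(2,1) = 1·2 = 2
prod[4] = 2·max(2,1) = 2·2 = 4
prod[5] = 2·max(3,2) = 2·3 = 6
prod[6] = 3·max(3,2) = 3·3 = 9
prod[7] = 2·max(5,6) = 2·6 = 12
prod[8] = 2·max(6,9) = 2·9 = 18
One optimal split: 3 + 3 + 2; product 3·3·2 = 18.

18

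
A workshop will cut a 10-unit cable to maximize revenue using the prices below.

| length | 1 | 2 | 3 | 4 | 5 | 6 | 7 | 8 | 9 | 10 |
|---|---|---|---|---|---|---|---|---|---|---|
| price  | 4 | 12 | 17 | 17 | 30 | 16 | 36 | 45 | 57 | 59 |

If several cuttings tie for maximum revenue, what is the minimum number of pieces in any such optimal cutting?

Let r[k] be the best obtainable value from length k. For each k, try every first piece i and keep the best of price[i] + r[k−i].
r[1] = 4
r[2] = max(4+4, 12+0) = 12
r[3] = max(4+12, 12+4, 17+0) = 17
r[4] = max(4+17, 12+12, 17+4, 17+0) = 24
r[5] = max(4+24, 12+17, 17+12, 17+4, 30+0) = 30
r[6] = max(4+30, 12+24, 17+17, 17+12, 30+4, 16+0) = 36
r[7] = max(4+36, 12+30, 17+24, …, 16+4, 36+0) = 42
r[8] = max(4+42, 12+36, 17+30, …, 36+4, 45+0) = 48
r[9] = max(4+48, 12+42, 17+36, …, 45+4, 57+0) = 57
r[10] = max(4+57, 12+48, 17+42, …, 57+4, 59+0) = 61
Maximum revenue is 61.
Now minimize piece count subject to staying optimal: for each k, pieces[k] = 1 + min over i with p[i]+r[k−i]=r[k] of pieces[k−i].
pieces[7] = 2
pieces[8] = 4
pieces[9] = 1
pieces[10] = 2

2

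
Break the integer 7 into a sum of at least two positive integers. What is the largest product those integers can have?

12

Let g[k] be the best product for length k (with at least one cut). For each first piece i, the rest contributes max(k−i, g[k−i]).
g[2] = 1×max(1,0) = 1×1 = 1
g[3] = 1×max(2,1) = 1×2 = 2
g[4] = 2×max(2,1) = 2×2 = 4
g[5] = 2×max(3,2) = 2×3 = 6
g[6] = 3×max(3,2) = 3×3 = 9
g[7] = 2×max(5,6) = 2×6 = 12
One optimal split: 3 + 2 + 2; product 3×2×2 = 12.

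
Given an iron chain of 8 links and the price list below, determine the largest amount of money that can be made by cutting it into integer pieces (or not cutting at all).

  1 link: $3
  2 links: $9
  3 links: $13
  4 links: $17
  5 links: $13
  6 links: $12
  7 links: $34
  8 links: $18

37

Let best[k] be the best obtainable value from length k. For each k, try every first piece i and keep the best of price[i] + best[k−i].
best[1] = 3
best[2] = max(3+3, 9+0) = 9
best[3] = max(3+9, 9+3, 13+0) = 13
best[4] = max(3+13, 9+9, 13+3, 17+0) = 18
best[5] = max(3+18, 9+13, 13+9, 17+3, 13+0) = 22
best[6] = max(3+22, 9+18, 13+13, 17+9, 13+3, 12+0) = 27
best[7] = max(3+27, 9+22, 13+18, …, 12+3, 34+0) = 34
best[8] = max(3+34, 9+27, 13+22, …, 34+3, 18+0) = 37
One optimal cutting: 7 + 1 → $34 + $3 = $37.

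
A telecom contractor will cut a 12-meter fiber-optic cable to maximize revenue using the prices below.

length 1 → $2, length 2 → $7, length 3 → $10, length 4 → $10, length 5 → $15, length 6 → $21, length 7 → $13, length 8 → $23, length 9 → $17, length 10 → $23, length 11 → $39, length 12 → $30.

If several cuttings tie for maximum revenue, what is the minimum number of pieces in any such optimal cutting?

2

Consider every possible first cut. r[k] is the best of p[i]+r[k−i] over all sellable i≤k.
r[1] = 2
r[2] = 7
r[3] = 10
r[4] = 14  (first piece 2, then r[2]=7)
r[5] = 17  (first piece 2, then r[3]=10)
r[6] = 21  (first piece 2, then r[4]=14)
r[7] = 24  (first piece 2, then r[5]=17)
r[8] = 28  (first piece 2, then r[6]=21)
r[9] = 31  (first piece 2, then r[7]=24)
r[10] = 35  (first piece 2, then r[8]=28)
r[11] = 39
r[12] = 42  (first piece 2, then r[10]=35)
Maximum revenue is $42.
Now minimize piece count subject to staying optimal: for each k, pieces[k] = 1 + min over i with p[i]+r[k−i]=r[k] of pieces[k−i].
pieces[9] = 2
pieces[10] = 3
pieces[11] = 1
pieces[12] = 2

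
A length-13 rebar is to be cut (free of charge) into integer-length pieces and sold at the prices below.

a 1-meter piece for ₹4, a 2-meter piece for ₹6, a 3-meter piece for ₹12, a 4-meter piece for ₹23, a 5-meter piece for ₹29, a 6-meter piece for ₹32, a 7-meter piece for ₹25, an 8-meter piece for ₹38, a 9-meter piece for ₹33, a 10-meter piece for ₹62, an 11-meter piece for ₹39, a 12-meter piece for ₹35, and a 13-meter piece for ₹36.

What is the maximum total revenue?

75

Build R[k] bottom-up: R[k] = max over allowed piece i of (p[i] + R[k−i]).
R[1] = 4
R[2] = max(4+4, 6+0) = 8
R[3] = max(4+8, 6+4, 12+0) = 12
R[4] = max(4+12, 6+8, 12+4, 23+0) = 23
R[5] = max(4+23, 6+12, 12+8, 23+4, 29+0) = 29
R[6] = max(4+29, 6+23, 12+12, 23+8, 29+4, 32+0) = 33
R[7] = max(4+33, 6+29, 12+23, …, 32+4, 25+0) = 37
R[8] = max(4+37, 6+33, 12+29, …, 25+4, 38+0) = 46
R[9] = max(4+46, 6+37, 12+33, …, 38+4, 33+0) = 52
R[10] = max(4+52, 6+46, 12+37, …, 33+4, 62+0) = 62
R[11] = max(4+62, 6+52, 12+46, …, 62+4, 39+0) = 66
R[12] = max(4+66, 6+62, 12+52, …, 39+4, 35+0) = 70
R[13] = max(4+70, 6+66, 12+62, …, 35+4, 36+0) = 75
One optimal cutting: 5 + 4 + 4 → ₹29 + ₹23 + ₹23 = ₹75.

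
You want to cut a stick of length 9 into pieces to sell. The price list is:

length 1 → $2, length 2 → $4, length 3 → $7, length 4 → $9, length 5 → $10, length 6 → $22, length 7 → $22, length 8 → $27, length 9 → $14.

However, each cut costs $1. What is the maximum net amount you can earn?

Build v[k] bottom-up: v[k] = max over allowed piece i of (p[i] + v[k−i]) − 1 per cut.
v[1] = 2
v[2] = 4
v[3] = 7
v[4] = 9
v[5] = 10  (first piece 1, then v[4]=9)
v[6] = 22
v[7] = 23  (first piece 1, then v[6]=22)
v[8] = 27
v[9] = 28  (first piece 1, then v[8]=27)
One optimal plan: pieces 8 + 1 (1 cut) → $29 − $1 = $28.

28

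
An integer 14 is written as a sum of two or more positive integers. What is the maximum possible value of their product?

162

Let g[k] be the best product for length k (with at least one cut). For each first piece i, the rest contributes max(k−i, g[k−i]).
g[2] = 1*max(1,0) = 1*1 = 1
g[3] = max(1*2, 2*1) = 2
g[4] = max(1*3, 2*2, 3*1) = 4
g[5] = max(1*4, 2*3, 3*2, 4*1) = 6
g[6] = max(1*6, 2*4, 3*3, 4*2, 5*1) = 9
g[7] = max(1*9, 2*6, 3*4, 4*3, 5*2, 6*1) = 12
g[8] = max(1*12, 2*9, 3*6, …, 6*2, 7*1) = 18
g[9] = max(1*18, 2*12, 3*9, …, 7*2, 8*1) = 27
g[10] = max(1*27, 2*18, 3*12, …, 8*2, 9*1) = 36
g[11] = max(1*36, 2*27, 3*18, …, 9*2, 10*1) = 54
g[12] = max(1*54, 2*36, 3*27, …, 10*2, 11*1) = 81
g[13] = max(1*81, 2*54, 3*36, …, 11*2, 12*1) = 108
g[14] = max(1*108, 2*81, 3*54, …, 12*2, 13*1) = 162
One optimal split: 3 + 3 + 3 + 3 + 2; product 3*3*3*3*2 = 162.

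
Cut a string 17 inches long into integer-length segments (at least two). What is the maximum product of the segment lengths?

Fill f[k] for k=2..17: at each k try every first piece i and multiply by the better of (k−i) uncut or f[k−i].
Small cases: f[2]=1, f[3]=2, f[4]=4, f[5]=6, f[6]=9, f[7]=12, f[8]=18, f[9]=27, f[10]=36, f[11]=54, f[12]=81.
f[13] = max(1·81, 2·54, 3·36, …, 11·2, 12·1) = 108
f[14] = max(1·108, 2·81, 3·54, …, 12·2, 13·1) = 162
f[15] = max(1·162, 2·108, 3·81, …, 13·2, 14·1) = 243
f[16] = max(1·243, 2·162, 3·108, …, 14·2, 15·1) = 324
f[17] = max(1·324, 2·243, 3·162, …, 15·2, 16·1) = 486
One optimal split: 3 + 3 + 3 + 3 + 3 + 2; product 3·3·3·3·3·2 = 486.

486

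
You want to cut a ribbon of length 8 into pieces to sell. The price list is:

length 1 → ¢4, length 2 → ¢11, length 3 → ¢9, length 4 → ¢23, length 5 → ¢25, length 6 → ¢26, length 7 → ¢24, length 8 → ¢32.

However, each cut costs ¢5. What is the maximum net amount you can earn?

Consider every possible first cut. r[k] is the best of p[i]+r[k−i] over all sellable i≤k, charging 5 whenever i<k.
r[1] = 4
r[2] = 11
r[3] = 10  (first piece 1, then r[2]=11)
r[4] = 23
r[5] = 25
r[6] = 29  (first piece 2, then r[4]=23)
r[7] = 31  (first piece 2, then r[5]=25)
r[8] = 41  (first piece 4, then r[4]=23)
One optimal plan: pieces 4 + 4 (1 cut) → ¢46 − ¢5 = ¢41.

41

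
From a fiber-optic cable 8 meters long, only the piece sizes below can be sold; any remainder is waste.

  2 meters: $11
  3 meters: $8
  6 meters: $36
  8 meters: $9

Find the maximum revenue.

Build f[k] bottom-up: f[k] = max over allowed piece i of (p[i] + f[k−i]).
f[1] = 0
f[2] = 11
f[3] = max(11+0, 8+0) = 11
f[4] = max(11+11, 8+0) = 22
f[5] = max(11+11, 8+11) = 22
f[6] = max(11+22, 8+11, 36+0) = 36
f[7] = max(11+22, 8+22, 36+0) = 36
f[8] = max(11+36, 8+22, 36+11, 9+0) = 47
One optimal cutting: 6 + 2 → $47.

47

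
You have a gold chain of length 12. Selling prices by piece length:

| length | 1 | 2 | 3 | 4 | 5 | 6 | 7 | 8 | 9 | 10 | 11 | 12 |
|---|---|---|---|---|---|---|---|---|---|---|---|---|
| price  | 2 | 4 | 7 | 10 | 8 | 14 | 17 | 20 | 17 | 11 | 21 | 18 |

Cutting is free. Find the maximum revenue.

Let best[k] be the best obtainable value from length k. For each k, try every first piece i and keep the best of price[i] + best[k−i].
best[1] = 2
best[2] = 4  (first piece 1, then best[1]=2)
best[3] = 7
best[4] = 10
best[5] = 12  (first piece 1, then best[4]=10)
best[6] = 14  (first piece 1, then best[5]=12)
best[7] = 17  (first piece 3, then best[4]=10)
best[8] = 20  (first piece 4, then best[4]=10)
best[9] = 22  (first piece 1, then best[8]=20)
best[10] = 24  (first piece 1, then best[9]=22)
best[11] = 27  (first piece 3, then best[8]=20)
best[12] = 30  (first piece 4, then best[8]=20)
One optimal cutting: 4 + 4 + 4 → $10 + $10 + $10 = $30.

30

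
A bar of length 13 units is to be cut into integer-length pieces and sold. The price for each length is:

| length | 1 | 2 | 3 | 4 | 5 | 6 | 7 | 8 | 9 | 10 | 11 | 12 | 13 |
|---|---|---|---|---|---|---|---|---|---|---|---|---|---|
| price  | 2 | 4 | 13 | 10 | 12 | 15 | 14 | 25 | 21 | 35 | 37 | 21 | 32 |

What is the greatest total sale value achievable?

Let best[k] be the best obtainable value from length k. For each k, try every first piece i and keep the best of price[i] + best[k−i].
best[1] = 2
best[2] = max(2+2, 4+0) = 4
best[3] = max(2+4, 4+2, 13+0) = 13
best[4] = max(2+13, 4+4, 13+2, 10+0) = 15
best[5] = max(2+15, 4+13, 13+4, 10+2, 12+0) = 17
best[6] = max(2+17, 4+15, 13+13, 10+4, 12+2, 15+0) = 26
best[7] = max(2+26, 4+17, 13+15, …, 15+2, 14+0) = 28
best[8] = max(2+28, 4+26, 13+17, …, 14+2, 25+0) = 30
best[9] = max(2+30, 4+28, 13+26, …, 25+2, 21+0) = 39
best[10] = max(2+39, 4+30, 13+28, …, 21+2, 35+0) = 41
best[11] = max(2+41, 4+39, 13+30, …, 35+2, 37+0) = 43
best[12] = max(2+43, 4+41, 13+39, …, 37+2, 21+0) = 52
best[13] = max(2+52, 4+43, 13+41, …, 21+2, 32+0) = 54
One optimal cutting: 3 + 3 + 3 + 3 + 1 → €13 + €13 + €13 + €13 + €2 = €54.

54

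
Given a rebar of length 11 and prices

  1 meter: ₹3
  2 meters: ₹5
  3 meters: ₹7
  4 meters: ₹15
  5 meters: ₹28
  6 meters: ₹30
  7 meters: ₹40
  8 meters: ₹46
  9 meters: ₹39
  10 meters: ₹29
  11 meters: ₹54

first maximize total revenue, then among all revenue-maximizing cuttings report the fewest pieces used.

3

Consider every possible first cut. r[k] is the best of p[i]+r[k−i] over all sellable i≤k.
r[1] = 3
r[2] = max(3+3, 5+0) = 6
r[3] = max(3+6, 5+3, 7+0) = 9
r[4] = max(3+9, 5+6, 7+3, 15+0) = 15
r[5] = max(3+15, 5+9, 7+6, 15+3, 28+0) = 28
r[6] = max(3+28, 5+15, 7+9, 15+6, 28+3, 30+0) = 31
r[7] = max(3+31, 5+28, 7+15, …, 30+3, 40+0) = 40
r[8] = max(3+40, 5+31, 7+28, …, 40+3, 46+0) = 46
r[9] = max(3+46, 5+40, 7+31, …, 46+3, 39+0) = 49
r[10] = max(3+49, 5+46, 7+40, …, 39+3, 29+0) = 56
r[11] = max(3+56, 5+49, 7+46, …, 29+3, 54+0) = 59
Maximum revenue is ₹59.
Now minimize piece count subject to staying optimal: for each k, pieces[k] = 1 + min over i with p[i]+r[k−i]=r[k] of pieces[k−i].
pieces[8] = 1
pieces[9] = 2
pieces[10] = 2
pieces[11] = 3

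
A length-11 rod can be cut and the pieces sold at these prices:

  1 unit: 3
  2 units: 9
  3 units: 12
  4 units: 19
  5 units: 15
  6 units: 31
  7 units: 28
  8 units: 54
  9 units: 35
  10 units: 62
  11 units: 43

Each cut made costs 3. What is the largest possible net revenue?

Let net[k] be the best obtainable value from length k. For each k, try every first piece i and keep the best of price[i] + net[k−i] minus the 3 cut fee when i<k.
net[1] = 3
net[2] = max(3+3-3, 9+0) = 9
net[3] = max(3+9-3, 9+3-3, 12+0) = 12
net[4] = max(3+12-3, 9+9-3, 12+3-3, 19+0) = 19
net[5] = max(3+19-3, 9+12-3, 12+9-3, 19+3-3, 15+0) = 19
net[6] = max(3+19-3, 9+19-3, 12+12-3, 19+9-3, 15+3-3, 31+0) = 31
net[7] = max(3+31-3, 9+19-3, 12+19-3, …, 31+3-3, 28+0) = 31
net[8] = max(3+31-3, 9+31-3, 12+19-3, …, 28+3-3, 54+0) = 54
net[9] = max(3+54-3, 9+31-3, 12+31-3, …, 54+3-3, 35+0) = 54
net[10] = max(3+54-3, 9+54-3, 12+31-3, …, 35+3-3, 62+0) = 62
net[11] = max(3+62-3, 9+54-3, 12+54-3, …, 62+3-3, 43+0) = 63
One optimal plan: pieces 8 + 3 (1 cut) → 66 − 3 = 63.

63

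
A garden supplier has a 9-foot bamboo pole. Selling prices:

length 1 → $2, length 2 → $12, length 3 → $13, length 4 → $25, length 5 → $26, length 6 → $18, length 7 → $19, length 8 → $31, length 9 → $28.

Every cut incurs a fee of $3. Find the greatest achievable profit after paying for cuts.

Build v[k] bottom-up: v[k] = max over allowed piece i of (p[i] + v[k−i]) − 3 per cut.
v[1] = 2
v[2] = max(2+2-3, 12+0) = 12
v[3] = max(2+12-3, 12+2-3, 13+0) = 13
v[4] = max(2+13-3, 12+12-3, 13+2-3, 25+0) = 25
v[5] = max(2+25-3, 12+13-3, 13+12-3, 25+2-3, 26+0) = 26
v[6] = max(2+26-3, 12+25-3, 13+13-3, 25+12-3, 26+2-3, 18+0) = 34
v[7] = max(2+34-3, 12+26-3, 13+25-3, …, 18+2-3, 19+0) = 35
v[8] = max(2+35-3, 12+34-3, 13+26-3, …, 19+2-3, 31+0) = 47
v[9] = max(2+47-3, 12+35-3, 13+34-3, …, 31+2-3, 28+0) = 48
One optimal plan: pieces 5 + 4 (1 cut) → $51 − $3 = $48.

48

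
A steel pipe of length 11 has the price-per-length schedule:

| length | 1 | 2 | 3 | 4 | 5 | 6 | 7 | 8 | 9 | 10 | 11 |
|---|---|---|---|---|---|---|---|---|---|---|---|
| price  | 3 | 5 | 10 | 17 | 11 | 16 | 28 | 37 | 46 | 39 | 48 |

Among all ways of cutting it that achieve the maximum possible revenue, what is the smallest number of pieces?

Build r[k] bottom-up: r[k] = max over allowed piece i of (p[i] + r[k−i]).
r[1] = 3
r[2] = max(3+3, 5+0) = 6
r[3] = max(3+6, 5+3, 10+0) = 10
r[4] = max(3+10, 5+6, 10+3, 17+0) = 17
r[5] = max(3+17, 5+10, 10+6, 17+3, 11+0) = 20
r[6] = max(3+20, 5+17, 10+10, 17+6, 11+3, 16+0) = 23
r[7] = max(3+23, 5+20, 10+17, …, 16+3, 28+0) = 28
r[8] = max(3+28, 5+23, 10+20, …, 28+3, 37+0) = 37
r[9] = max(3+37, 5+28, 10+23, …, 37+3, 46+0) = 46
r[10] = max(3+46, 5+37, 10+28, …, 46+3, 39+0) = 49
r[11] = max(3+49, 5+46, 10+37, …, 39+3, 48+0) = 52
Maximum revenue is $52.
Now minimize piece count subject to staying optimal: for each k, pieces[k] = 1 + min over i with p[i]+r[k−i]=r[k] of pieces[k−i].
pieces[8] = 1
pieces[9] = 1
pieces[10] = 2
pieces[11] = 3

3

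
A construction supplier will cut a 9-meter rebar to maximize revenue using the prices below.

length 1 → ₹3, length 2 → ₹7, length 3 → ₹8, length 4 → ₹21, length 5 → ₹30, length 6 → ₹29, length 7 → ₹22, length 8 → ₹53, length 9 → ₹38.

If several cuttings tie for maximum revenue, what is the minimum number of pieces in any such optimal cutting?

2

Consider every possible first cut. r[k] is the best of p[i]+r[k−i] over all sellable i≤k.
r[1] = 3
r[2] = 7
r[3] = 10  (first piece 1, then r[2]=7)
r[4] = 21
r[5] = 30
r[6] = 33  (first piece 1, then r[5]=30)
r[7] = 37  (first piece 2, then r[5]=30)
r[8] = 53
r[9] = 56  (first piece 1, then r[8]=53)
Maximum revenue is ₹56.
Now minimize piece count subject to staying optimal: for each k, pieces[k] = 1 + min over i with p[i]+r[k−i]=r[k] of pieces[k−i].
pieces[6] = 2
pieces[7] = 2
pieces[8] = 1
pieces[9] = 2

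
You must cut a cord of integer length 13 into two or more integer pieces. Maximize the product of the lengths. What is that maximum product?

Fill g[k] for k=2..13: at each k try every first piece i and multiply by the better of (k−i) uncut or g[k−i].
Small cases: g[2]=1, g[3]=2, g[4]=4, g[5]=6, g[6]=9, g[7]=12.
g[8] = max(1×12, 2×9, 3×6, …, 6×2, 7×1) = 18
g[9] = max(1×18, 2×12, 3×9, …, 7×2, 8×1) = 27
g[10] = max(1×27, 2×18, 3×12, …, 8×2, 9×1) = 36
g[11] = max(1×36, 2×27, 3×18, …, 9×2, 10×1) = 54
g[12] = max(1×54, 2×36, 3×27, …, 10×2, 11×1) = 81
g[13] = max(1×81, 2×54, 3×36, …, 11×2, 12×1) = 108
One optimal split: 3 + 3 + 3 + 2 + 2; product 3×3×3×2×2 = 108.

108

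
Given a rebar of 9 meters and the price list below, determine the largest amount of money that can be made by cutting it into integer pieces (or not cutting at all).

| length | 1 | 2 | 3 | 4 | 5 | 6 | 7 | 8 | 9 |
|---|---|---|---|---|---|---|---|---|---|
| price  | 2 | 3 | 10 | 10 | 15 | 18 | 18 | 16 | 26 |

30

Let r[k] be the best obtainable value from length k. For each k, try every first piece i and keep the best of price[i] + r[k−i].
r[1] = 2
r[2] = 4  (first piece 1, then r[1]=2)
r[3] = 10
r[4] = 12  (first piece 1, then r[3]=10)
r[5] = 15
r[6] = 20  (first piece 3, then r[3]=10)
r[7] = 22  (first piece 1, then r[6]=20)
r[8] = 25  (first piece 3, then r[5]=15)
r[9] = 30  (first piece 3, then r[6]=20)
One optimal cutting: 3 + 3 + 3 → ₹10 + ₹10 + ₹10 = ₹30.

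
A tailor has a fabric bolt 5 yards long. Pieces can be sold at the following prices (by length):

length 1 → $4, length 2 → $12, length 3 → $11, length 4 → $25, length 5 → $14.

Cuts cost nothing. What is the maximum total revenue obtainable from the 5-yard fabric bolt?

Build r[k] bottom-up: r[k] = max over allowed piece i of (p[i] + r[k−i]).
r[1] = 4
r[2] = max(4+4, 12+0) = 12
r[3] = max(4+12, 12+4, 11+0) = 16
r[4] = max(4+16, 12+12, 11+4, 25+0) = 25
r[5] = max(4+25, 12+16, 11+12, 25+4, 14+0) = 29
One optimal cutting: 4 + 1 → $25 + $4 = $29.

29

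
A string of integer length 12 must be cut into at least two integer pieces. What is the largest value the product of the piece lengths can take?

81

Fill prod[k] for k=2..12: at each k try every first piece i and multiply by the better of (k−i) uncut or prod[k−i].
prod[2] = 1·max(1,0) = 1·1 = 1
prod[3] = 1·max(2,1) = 1·2 = 2
prod[4] = 2·max(2,1) = 2·2 = 4
prod[5] = 2·max(3,2) = 2·3 = 6
prod[6] = 3·max(3,2) = 3·3 = 9
prod[7] = 2·max(5,6) = 2·6 = 12
prod[8] = 2·max(6,9) = 2·9 = 18
prod[9] = 3·max(6,9) = 3·9 = 27
prod[10] = 2·max(8,18) = 2·18 = 36
prod[11] = 2·max(9,27) = 2·27 = 54
prod[12] = 3·max(9,27) = 3·27 = 81
One optimal split: 3 + 3 + 3 + 3; product 3·3·3·3 = 81.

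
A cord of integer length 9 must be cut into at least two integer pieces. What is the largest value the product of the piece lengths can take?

27

Let P[k] be the best product for length k (with at least one cut). For each first piece i, the rest contributes max(k−i, P[k−i]).
P[2] = 1·max(1,0) = 1·1 = 1
P[3] = max(1·2, 2·1) = 2
P[4] = max(1·3, 2·2, 3·1) = 4
P[5] = max(1·4, 2·3, 3·2, 4·1) = 6
P[6] = max(1·6, 2·4, 3·3, 4·2, 5·1) = 9
P[7] = max(1·9, 2·6, 3·4, 4·3, 5·2, 6·1) = 12
P[8] = max(1·12, 2·9, 3·6, …, 6·2, 7·1) = 18
P[9] = max(1·18, 2·12, 3·9, …, 7·2, 8·1) = 27
One optimal split: 3 + 3 + 3; product 3·3·3 = 27.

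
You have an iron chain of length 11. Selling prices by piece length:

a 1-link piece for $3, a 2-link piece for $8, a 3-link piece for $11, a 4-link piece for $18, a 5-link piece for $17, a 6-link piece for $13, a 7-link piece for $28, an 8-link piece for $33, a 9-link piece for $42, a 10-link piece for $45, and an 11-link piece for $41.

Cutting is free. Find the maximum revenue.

Consider every possible first cut. R[k] is the best of p[i]+R[k−i] over all sellable i≤k.
R[1] = 3
R[2] = max(3+3, 8+0) = 8
R[3] = max(3+8, 8+3, 11+0) = 11
R[4] = max(3+11, 8+8, 11+3, 18+0) = 18
R[5] = max(3+18, 8+11, 11+8, 18+3, 17+0) = 21
R[6] = max(3+21, 8+18, 11+11, 18+8, 17+3, 13+0) = 26
R[7] = max(3+26, 8+21, 11+18, …, 13+3, 28+0) = 29
R[8] = max(3+29, 8+26, 11+21, …, 28+3, 33+0) = 36
R[9] = max(3+36, 8+29, 11+26, …, 33+3, 42+0) = 42
R[10] = max(3+42, 8+36, 11+29, …, 42+3, 45+0) = 45
R[11] = max(3+45, 8+42, 11+36, …, 45+3, 41+0) = 50
One optimal cutting: 9 + 2 → $42 + $8 = $50.

50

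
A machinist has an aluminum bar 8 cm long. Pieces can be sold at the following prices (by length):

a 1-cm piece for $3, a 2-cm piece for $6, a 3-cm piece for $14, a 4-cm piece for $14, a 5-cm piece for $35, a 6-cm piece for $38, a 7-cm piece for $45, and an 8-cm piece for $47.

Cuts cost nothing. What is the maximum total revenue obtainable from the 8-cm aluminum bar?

Let R[k] be the best obtainable value from length k. For each k, try every first piece i and keep the best of price[i] + R[k−i].
R[1] = 3
R[2] = 6  (first piece 1, then R[1]=3)
R[3] = 14
R[4] = 17  (first piece 1, then R[3]=14)
R[5] = 35
R[6] = 38  (first piece 1, then R[5]=35)
R[7] = 45
R[8] = 49  (first piece 3, then R[5]=35)
One optimal cutting: 5 + 3 → $35 + $14 = $49.

49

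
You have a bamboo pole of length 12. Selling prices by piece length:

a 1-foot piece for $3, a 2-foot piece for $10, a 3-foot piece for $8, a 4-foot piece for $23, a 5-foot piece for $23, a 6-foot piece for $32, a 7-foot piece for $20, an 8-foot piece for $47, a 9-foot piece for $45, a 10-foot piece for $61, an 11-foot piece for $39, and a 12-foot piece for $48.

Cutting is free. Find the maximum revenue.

Build v[k] bottom-up: v[k] = max over allowed piece i of (p[i] + v[k−i]).
v[1] = 3
v[2] = 10
v[3] = 13  (first piece 1, then v[2]=10)
v[4] = 23
v[5] = 26  (first piece 1, then v[4]=23)
v[6] = 33  (first piece 2, then v[4]=23)
v[7] = 36  (first piece 1, then v[6]=33)
v[8] = 47
v[9] = 50  (first piece 1, then v[8]=47)
v[10] = 61
v[11] = 64  (first piece 1, then v[10]=61)
v[12] = 71  (first piece 2, then v[10]=61)
One optimal cutting: 10 + 2 → $61 + $10 = $71.

71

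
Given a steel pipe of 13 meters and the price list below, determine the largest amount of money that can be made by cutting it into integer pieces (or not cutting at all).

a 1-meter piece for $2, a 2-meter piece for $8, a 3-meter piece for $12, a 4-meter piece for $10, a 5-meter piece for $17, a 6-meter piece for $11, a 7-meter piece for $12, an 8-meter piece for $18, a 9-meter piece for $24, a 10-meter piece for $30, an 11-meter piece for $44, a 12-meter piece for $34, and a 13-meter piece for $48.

Build best[k] bottom-up: best[k] = max over allowed piece i of (p[i] + best[k−i]).
best[1] = 2
best[2] = max(2+2, 8+0) = 8
best[3] = max(2+8, 8+2, 12+0) = 12
best[4] = max(2+12, 8+8, 12+2, 10+0) = 16
best[5] = max(2+16, 8+12, 12+8, 10+2, 17+0) = 20
best[6] = max(2+20, 8+16, 12+12, 10+8, 17+2, 11+0) = 24
best[7] = max(2+24, 8+20, 12+16, …, 11+2, 12+0) = 28
best[8] = max(2+28, 8+24, 12+20, …, 12+2, 18+0) = 32
best[9] = max(2+32, 8+28, 12+24, …, 18+2, 24+0) = 36
best[10] = max(2+36, 8+32, 12+28, …, 24+2, 30+0) = 40
best[11] = max(2+40, 8+36, 12+32, …, 30+2, 44+0) = 44
best[12] = max(2+44, 8+40, 12+36, …, 44+2, 34+0) = 48
best[13] = max(2+48, 8+44, 12+40, …, 34+2, 48+0) = 52
One optimal cutting: 3 + 2 + 2 + 2 + 2 + 2 → $12 + $8 + $8 + $8 + $8 + $8 = $52.

52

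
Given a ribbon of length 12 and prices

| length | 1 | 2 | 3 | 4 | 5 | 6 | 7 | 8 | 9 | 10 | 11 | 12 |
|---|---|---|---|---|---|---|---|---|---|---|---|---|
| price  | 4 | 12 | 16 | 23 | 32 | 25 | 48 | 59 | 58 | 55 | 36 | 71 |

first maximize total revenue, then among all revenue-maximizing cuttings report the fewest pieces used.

Build r[k] bottom-up: r[k] = max over allowed piece i of (p[i] + r[k−i]).
r[1] = 4
r[2] = max(4+4, 12+0) = 12
r[3] = max(4+12, 12+4, 16+0) = 16
r[4] = max(4+16, 12+12, 16+4, 23+0) = 24
r[5] = max(4+24, 12+16, 16+12, 23+4, 32+0) = 32
r[6] = max(4+32, 12+24, 16+16, 23+12, 32+4, 25+0) = 36
r[7] = max(4+36, 12+32, 16+24, …, 25+4, 48+0) = 48
r[8] = max(4+48, 12+36, 16+32, …, 48+4, 59+0) = 59
r[9] = max(4+59, 12+48, 16+36, …, 59+4, 58+0) = 63
r[10] = max(4+63, 12+59, 16+48, …, 58+4, 55+0) = 71
r[11] = max(4+71, 12+63, 16+59, …, 55+4, 36+0) = 75
r[12] = max(4+75, 12+71, 16+63, …, 36+4, 71+0) = 83
Maximum revenue is ¢83.
Now minimize piece count subject to staying optimal: for each k, pieces[k] = 1 + min over i with p[i]+r[k−i]=r[k] of pieces[k−i].
pieces[9] = 2
pieces[10] = 2
pieces[11] = 2
pieces[12] = 3

3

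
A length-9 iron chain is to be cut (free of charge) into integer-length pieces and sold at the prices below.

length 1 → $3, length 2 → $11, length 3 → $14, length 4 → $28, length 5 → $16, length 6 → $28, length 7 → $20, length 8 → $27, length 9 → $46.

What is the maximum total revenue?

59

Consider every possible first cut. best[k] is the best of p[i]+best[k−i] over all sellable i≤k.
best[1] = 3
best[2] = max(3+3, 11+0) = 11
best[3] = max(3+11, 11+3, 14+0) = 14
best[4] = max(3+14, 11+11, 14+3, 28+0) = 28
best[5] = max(3+28, 11+14, 14+11, 28+3, 16+0) = 31
best[6] = max(3+31, 11+28, 14+14, 28+11, 16+3, 28+0) = 39
best[7] = max(3+39, 11+31, 14+28, …, 28+3, 20+0) = 42
best[8] = max(3+42, 11+39, 14+31, …, 20+3, 27+0) = 56
best[9] = max(3+56, 11+42, 14+39, …, 27+3, 46+0) = 59
One optimal cutting: 4 + 4 + 1 → $28 + $28 + $3 = $59.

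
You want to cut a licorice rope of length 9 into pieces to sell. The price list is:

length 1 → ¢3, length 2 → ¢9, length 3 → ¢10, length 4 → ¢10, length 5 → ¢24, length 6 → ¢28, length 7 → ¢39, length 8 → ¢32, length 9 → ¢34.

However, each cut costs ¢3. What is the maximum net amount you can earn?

Let net[k] be the best obtainable value from length k. For each k, try every first piece i and keep the best of price[i] + net[k−i] minus the 3 cut fee when i<k.
net[1] = 3
net[2] = 9
net[3] = 10
net[4] = 15  (first piece 2, then net[2]=9)
net[5] = 24
net[6] = 28
net[7] = 39
net[8] = 39  (first piece 1, then net[7]=39)
net[9] = 45  (first piece 2, then net[7]=39)
One optimal plan: pieces 7 + 2 (1 cut) → ¢48 − ¢3 = ¢45.

45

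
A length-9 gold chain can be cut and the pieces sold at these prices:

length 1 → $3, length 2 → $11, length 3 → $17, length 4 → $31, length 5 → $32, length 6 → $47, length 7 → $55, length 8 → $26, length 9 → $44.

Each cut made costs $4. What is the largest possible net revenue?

62

Build net[k] bottom-up: net[k] = max over allowed piece i of (p[i] + net[k−i]) − 4 per cut.
net[1] = 3
net[2] = max(3+3-4, 11+0) = 11
net[3] = max(3+11-4, 11+3-4, 17+0) = 17
net[4] = max(3+17-4, 11+11-4, 17+3-4, 31+0) = 31
net[5] = max(3+31-4, 11+17-4, 17+11-4, 31+3-4, 32+0) = 32
net[6] = max(3+32-4, 11+31-4, 17+17-4, 31+11-4, 32+3-4, 47+0) = 47
net[7] = max(3+47-4, 11+32-4, 17+31-4, …, 47+3-4, 55+0) = 55
net[8] = max(3+55-4, 11+47-4, 17+32-4, …, 55+3-4, 26+0) = 58
net[9] = max(3+58-4, 11+55-4, 17+47-4, …, 26+3-4, 44+0) = 62
One optimal plan: pieces 7 + 2 (1 cut) → $66 − $4 = $62.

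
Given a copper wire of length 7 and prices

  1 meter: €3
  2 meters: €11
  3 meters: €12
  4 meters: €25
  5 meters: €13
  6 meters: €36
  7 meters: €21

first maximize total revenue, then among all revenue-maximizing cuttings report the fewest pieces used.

2

Build r[k] bottom-up: r[k] = max over allowed piece i of (p[i] + r[k−i]).
r[1] = 3
r[2] = max(3+3, 11+0) = 11
r[3] = max(3+11, 11+3, 12+0) = 14
r[4] = max(3+14, 11+11, 12+3, 25+0) = 25
r[5] = max(3+25, 11+14, 12+11, 25+3, 13+0) = 28
r[6] = max(3+28, 11+25, 12+14, 25+11, 13+3, 36+0) = 36
r[7] = max(3+36, 11+28, 12+25, …, 36+3, 21+0) = 39
Maximum revenue is €39.
Now minimize piece count subject to staying optimal: for each k, pieces[k] = 1 + min over i with p[i]+r[k−i]=r[k] of pieces[k−i].
pieces[4] = 1
pieces[5] = 2
pieces[6] = 1
pieces[7] = 2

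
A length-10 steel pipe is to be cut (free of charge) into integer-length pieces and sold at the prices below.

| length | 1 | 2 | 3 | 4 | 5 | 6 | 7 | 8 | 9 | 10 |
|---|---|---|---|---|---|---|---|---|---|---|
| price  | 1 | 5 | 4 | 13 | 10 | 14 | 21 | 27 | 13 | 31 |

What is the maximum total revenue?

Consider every possible first cut. r[k] is the best of p[i]+r[k−i] over all sellable i≤k.
r[1] = 1
r[2] = max(1+1, 5+0) = 5
r[3] = max(1+5, 5+1, 4+0) = 6
r[4] = max(1+6, 5+5, 4+1, 13+0) = 13
r[5] = max(1+13, 5+6, 4+5, 13+1, 10+0) = 14
r[6] = max(1+14, 5+13, 4+6, 13+5, 10+1, 14+0) = 18
r[7] = max(1+18, 5+14, 4+13, …, 14+1, 21+0) = 21
r[8] = max(1+21, 5+18, 4+14, …, 21+1, 27+0) = 27
r[9] = max(1+27, 5+21, 4+18, …, 27+1, 13+0) = 28
r[10] = max(1+28, 5+27, 4+21, …, 13+1, 31+0) = 32
One optimal cutting: 8 + 2 → $27 + $5 = $32.

32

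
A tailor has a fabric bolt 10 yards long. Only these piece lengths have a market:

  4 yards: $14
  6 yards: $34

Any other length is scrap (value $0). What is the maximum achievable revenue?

48

Consider every possible first cut. f[k] is the best of p[i]+f[k−i] over all sellable i≤k.
f[1] = 0
f[2] = 0
f[3] = 0
f[4] = 14
f[5] = 14
f[6] = max(14+0, 34+0) = 34
f[7] = max(14+0, 34+0) = 34
f[8] = max(14+14, 34+0) = 34
f[9] = max(14+14, 34+0) = 34
f[10] = max(14+34, 34+14) = 48
One optimal cutting: 6 + 4 → $48.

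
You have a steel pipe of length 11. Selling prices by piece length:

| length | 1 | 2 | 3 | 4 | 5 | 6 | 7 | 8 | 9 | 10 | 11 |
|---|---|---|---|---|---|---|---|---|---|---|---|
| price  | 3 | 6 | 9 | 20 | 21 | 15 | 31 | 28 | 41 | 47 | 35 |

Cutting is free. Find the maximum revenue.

51

Let v[k] be the best obtainable value from length k. For each k, try every first piece i and keep the best of price[i] + v[k−i].
v[1] = 3
v[2] = 6  (first piece 1, then v[1]=3)
v[3] = 9  (first piece 1, then v[2]=6)
v[4] = 20
v[5] = 23  (first piece 1, then v[4]=20)
v[6] = 26  (first piece 1, then v[5]=23)
v[7] = 31
v[8] = 40  (first piece 4, then v[4]=20)
v[9] = 43  (first piece 1, then v[8]=40)
v[10] = 47
v[11] = 51  (first piece 4, then v[7]=31)
One optimal cutting: 7 + 4 → $31 + $20 = $51.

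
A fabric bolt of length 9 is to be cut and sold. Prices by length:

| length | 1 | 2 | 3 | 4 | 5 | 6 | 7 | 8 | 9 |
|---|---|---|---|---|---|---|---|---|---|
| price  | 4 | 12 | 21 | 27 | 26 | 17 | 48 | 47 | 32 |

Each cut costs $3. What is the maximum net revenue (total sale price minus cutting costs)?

Consider every possible first cut. net[k] is the best of p[i]+net[k−i] over all sellable i≤k, charging 3 whenever i<k.
net[1] = 4
net[2] = 12
net[3] = 21
net[4] = 27
net[5] = 30  (first piece 2, then net[3]=21)
net[6] = 39  (first piece 3, then net[3]=21)
net[7] = 48
net[8] = 51  (first piece 4, then net[4]=27)
net[9] = 57  (first piece 2, then net[7]=48)
One optimal plan: pieces 7 + 2 (1 cut) → $60 − $3 = $57.

57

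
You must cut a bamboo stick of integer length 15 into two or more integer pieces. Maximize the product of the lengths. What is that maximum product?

243

Fill f[k] for k=2..15: at each k try every first piece i and multiply by the better of (k−i) uncut or f[k−i].
f[2] = 1·max(1,0) = 1·1 = 1
f[3] = 1·max(2,1) = 1·2 = 2
f[4] = 2·max(2,1) = 2·2 = 4
f[5] = 2·max(3,2) = 2·3 = 6
f[6] = 3·max(3,2) = 3·3 = 9
f[7] = 2·max(5,6) = 2·6 = 12
f[8] = 2·max(6,9) = 2·9 = 18
f[9] = 3·max(6,9) = 3·9 = 27
f[10] = 2·max(8,18) = 2·18 = 36
f[11] = 2·max(9,27) = 2·27 = 54
f[12] = 3·max(9,27) = 3·27 = 81
f[13] = 2·max(11,54) = 2·54 = 108
f[14] = 2·max(12,81) = 2·81 = 162
f[15] = 3·max(12,81) = 3·81 = 243
One optimal split: 3 + 3 + 3 + 3 + 3; product 3·3·3·3·3 = 243.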